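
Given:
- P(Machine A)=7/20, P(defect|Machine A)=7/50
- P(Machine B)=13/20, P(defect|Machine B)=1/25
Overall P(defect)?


P(B) = Σ P(B|Aᵢ)×P(Aᵢ)
  7/50×7/20 = 49/1000
  1/25×13/20 = 13/500
Sum = 3/40

P(defect) = 3/40 ≈ 7.50%


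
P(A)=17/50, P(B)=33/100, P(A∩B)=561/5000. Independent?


P(A)×P(B) = 561/5000
P(A∩B) = 561/5000
Equal ✓ → Independent

Yes, independent


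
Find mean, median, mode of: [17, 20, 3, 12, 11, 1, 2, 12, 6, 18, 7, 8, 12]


Sorted: [1, 2, 3, 6, 7, 8, 11, 12, 12, 12, 17, 18, 20]
Mean = 129/13
Median = 11
Freq: {17: 1, 20: 1, 3: 1, 12: 3, 11: 1, 1: 1, 2: 1, 6: 1, 18: 1, 7: 1, 8: 1}
Mode: [12]

Mean=129/13, Median=11, Mode=12


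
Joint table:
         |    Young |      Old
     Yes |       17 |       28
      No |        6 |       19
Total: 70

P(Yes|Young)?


P(Yes|Young) = 17/(17+6) = 17/23

P = 17/23 ≈ 73.91%


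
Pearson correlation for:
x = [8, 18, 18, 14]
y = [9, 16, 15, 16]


n=4, Σx=58, Σy=56, Σxy=854, Σx²=908, Σy²=818
r = (4×854 - 58×56)/√((4×908 - 58²)(4×818 - 56²))
= 168/√(268×136) = 168/√36448 ≈ 168/190.9136 ≈ 0.8800

r ≈ 0.8800


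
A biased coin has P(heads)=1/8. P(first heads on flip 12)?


Geometric: P(X=12) = (1-p)^(k-1)×p = (7/8)^11×1/8 = 1977326743/68719476736

P(X=12) = 1977326743/68719476736 ≈ 2.88%


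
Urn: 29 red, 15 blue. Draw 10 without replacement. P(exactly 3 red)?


Hypergeometric: C(29,3)×C(15,7)/C(44,10)
= 3654×6435/2481256778 = 11745/1239389

P(X=3) = 11745/1239389 ≈ 0.95%


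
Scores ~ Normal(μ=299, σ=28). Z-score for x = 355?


z = (x - μ)/σ = (355 - 299)/28 = 2.0

z = 2.0


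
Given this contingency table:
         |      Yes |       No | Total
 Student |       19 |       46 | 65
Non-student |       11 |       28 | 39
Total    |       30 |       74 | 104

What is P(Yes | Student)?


P(Yes | Student) = 19/(19+46) = 19/65

P(Yes|Student) = 19/65 ≈ 29.23%


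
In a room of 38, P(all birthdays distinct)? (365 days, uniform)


P(all different) = Π(365-i)/365 for i=0..37
= (365/365)×(364/365)×...×(328/365)
= 0.135932

P ≈ 0.1359 ≈ 13.59%


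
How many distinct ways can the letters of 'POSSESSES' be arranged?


Letters: 9, freq: {'P': 1, 'O': 1, 'S': 5, 'E': 2}
9!/(1!×1!×5!×2!) = 362880/240 = 1512

1512


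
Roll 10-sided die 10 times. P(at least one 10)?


P(no 10)^10 = (9/10)^10 = 3486784401/10000000000
P(≥1) = 1 - 3486784401/10000000000 = 6513215599/10000000000

P = 6513215599/10000000000 ≈ 65.13%


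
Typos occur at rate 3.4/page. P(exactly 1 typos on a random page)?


Poisson(λ=3.4): P(X=1) = e^(-λ)×λ^k/k!
= e^(-3.4) × 3.4^1 / 1!
≈ 0.03337326996 × 3.4 / 1 ≈ 0.113469

P(X=1) ≈ 0.113469 ≈ 11.35%


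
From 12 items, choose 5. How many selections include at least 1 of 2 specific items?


Complement: C(12,5) - C(10,5) = 792 - 252 = 540

540


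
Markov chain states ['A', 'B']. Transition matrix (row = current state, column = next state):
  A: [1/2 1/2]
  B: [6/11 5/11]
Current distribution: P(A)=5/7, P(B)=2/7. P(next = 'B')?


P(next=B) = Σᵢ P(now=i)×P(i→B)
= 5/7×1/2 + 2/7×5/11
= 5/14 + 10/77 = 75/154

P = 75/154 ≈ 0.4870


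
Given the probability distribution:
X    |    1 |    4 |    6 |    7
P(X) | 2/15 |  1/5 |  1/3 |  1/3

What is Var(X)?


E[X] = 79/15
E[X²] = 95/3
Var(X) = E[X²] - (E[X])² = 95/3 - 6241/225 = 884/225

Var(X) = 884/225 ≈ 3.9289


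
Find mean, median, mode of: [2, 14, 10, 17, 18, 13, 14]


Sorted: [2, 10, 13, 14, 14, 17, 18]
Mean = 88/7
Median = 14
Freq: {2: 1, 14: 2, 10: 1, 17: 1, 18: 1, 13: 1}
Mode: [14]

Mean=88/7, Median=14, Mode=14


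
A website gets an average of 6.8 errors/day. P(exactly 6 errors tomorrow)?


Poisson(λ=6.8): P(X=6) = e^(-λ)×λ^k/k!
= e^(-6.8) × 6.8^6 / 6!
≈ 0.001113775148 × 98867.482624 / 720 ≈ 0.152939

P(X=6) ≈ 0.152939 ≈ 15.29%


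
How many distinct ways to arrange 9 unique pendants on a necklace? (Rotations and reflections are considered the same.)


Free circular arrangements: rotations and reflections both identified.
(n-1)!/2 = 8!/2 = 40320/2 = 20160

20160


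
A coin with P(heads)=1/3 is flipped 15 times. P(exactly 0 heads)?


Binomial: P(X=0) = C(15,0)×p^0×(1-p)^15
= 1 × 1 × 32768/14348907 = 32768/14348907

P(X=0) = 32768/14348907 ≈ 0.23%


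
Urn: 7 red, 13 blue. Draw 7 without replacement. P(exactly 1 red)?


Hypergeometric: C(7,1)×C(13,6)/C(20,7)
= 7×1716/77520 = 1001/6460

P(X=1) = 1001/6460 ≈ 15.50%


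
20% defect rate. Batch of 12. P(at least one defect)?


P(all good) = (4/5)^12 = 16777216/244140625
P(≥1 defect) = 227363409/244140625

P = 227363409/244140625 ≈ 93.13%


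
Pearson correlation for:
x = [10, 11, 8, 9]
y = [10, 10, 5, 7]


n=4, Σx=38, Σy=32, Σxy=313, Σx²=366, Σy²=274
r = (4×313 - 38×32)/√((4×366 - 38²)(4×274 - 32²))
= 36/√(20×72) = 36/√1440 ≈ 36/37.9473 ≈ 0.9487

r ≈ 0.9487


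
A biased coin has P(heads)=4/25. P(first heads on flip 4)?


Geometric: P(X=4) = (1-p)^(k-1)×p = (21/25)^3×4/25 = 37044/390625

P(X=4) = 37044/390625 ≈ 9.48%


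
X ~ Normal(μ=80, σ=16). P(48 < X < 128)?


z₁=(48-80)/16=-2.0, z₂=(128-80)/16=3.0
P = Φ(3.0) - Φ(-2.0) = 0.998650 - 0.022750 = 0.975900 ≈ 0.9759

P(48 < X < 128) ≈ 0.9759


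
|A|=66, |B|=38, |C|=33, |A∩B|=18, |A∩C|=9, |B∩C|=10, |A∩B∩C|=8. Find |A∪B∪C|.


|A∪B∪C| = 66+38+33-18-9-10+8 = 108

|A∪B∪C| = 108


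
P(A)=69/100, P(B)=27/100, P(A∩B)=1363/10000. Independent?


P(A)×P(B) = 1863/10000
P(A∩B) = 1363/10000
Not equal → NOT independent

No, not independent


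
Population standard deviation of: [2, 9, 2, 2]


Mean = 15/4
  (2-15/4)²=49/16
  (9-15/4)²=441/16
  (2-15/4)²=49/16
  (2-15/4)²=49/16
Σ(x-μ)² = 147/4
σ² = (147/4)/4 = 147/16

σ = √(147/16) ≈ 3.0311


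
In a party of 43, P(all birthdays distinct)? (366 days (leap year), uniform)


P(all different) = Π(366-i)/366 for i=0..42
= (366/366)×(365/366)×...×(324/366)
= 0.076637

P ≈ 0.0766 ≈ 7.66%


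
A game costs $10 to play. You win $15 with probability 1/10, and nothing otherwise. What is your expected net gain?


E[gain] = (15-10)×1/10 + (-10)×9/10
= 1/2 - 9 = -17/2

Expected net gain = $-17/2 ≈ $-8.50


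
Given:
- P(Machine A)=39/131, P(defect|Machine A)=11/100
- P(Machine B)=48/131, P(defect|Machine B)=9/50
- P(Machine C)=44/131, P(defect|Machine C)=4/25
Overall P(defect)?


P(B) = Σ P(B|Aᵢ)×P(Aᵢ)
  11/100×39/131 = 429/13100
  9/50×48/131 = 216/3275
  4/25×44/131 = 176/3275
Sum = 1997/13100

P(defect) = 1997/13100 ≈ 15.24%


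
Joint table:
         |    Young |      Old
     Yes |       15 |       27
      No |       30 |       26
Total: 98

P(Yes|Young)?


P(Yes|Young) = 15/(15+30) = 15/45 = 1/3

P = 1/3 ≈ 33.33%


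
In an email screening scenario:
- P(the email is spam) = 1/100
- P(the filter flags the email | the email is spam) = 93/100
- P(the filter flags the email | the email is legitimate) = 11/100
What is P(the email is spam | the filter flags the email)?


Using Bayes' theorem:
P(A|B) = P(B|A)·P(A) / P(B)

P(the filter flags the email) = 93/100 × 1/100 + 11/100 × 99/100
= 93/10000 + 1089/10000 = 591/5000

P(the email is spam|the filter flags the email) = (93/10000) / (591/5000) = 31/394

P(the email is spam|the filter flags the email) = 31/394 ≈ 7.87%


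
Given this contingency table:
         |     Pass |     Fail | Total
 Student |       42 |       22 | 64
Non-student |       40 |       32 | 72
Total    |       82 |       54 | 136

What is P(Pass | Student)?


P(Pass | Student) = 42/(42+22) = 42/64 = 21/32

P(Pass|Student) = 21/32 ≈ 65.62%


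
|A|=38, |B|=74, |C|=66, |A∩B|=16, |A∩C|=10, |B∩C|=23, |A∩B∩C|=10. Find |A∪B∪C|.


|A∪B∪C| = 38+74+66-16-10-23+10 = 139

|A∪B∪C| = 139


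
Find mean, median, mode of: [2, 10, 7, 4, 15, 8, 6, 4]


Sorted: [2, 4, 4, 6, 7, 8, 10, 15]
Mean = 56/8 = 7
Median = 13/2
Freq: {2: 1, 10: 1, 7: 1, 4: 2, 15: 1, 8: 1, 6: 1}
Mode: [4]

Mean=7, Median=13/2, Mode=4


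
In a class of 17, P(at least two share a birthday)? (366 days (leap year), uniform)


P(all different) = Π(366-i)/366 for i=0..16
= 0.685712
P(match) = 1 - 0.685712 = 0.314288

P ≈ 0.3143 ≈ 31.43%


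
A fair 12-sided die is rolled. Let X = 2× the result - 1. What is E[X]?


E[die] = (1+12)/2 = 13/2
E[X] = 2×13/2 - 1 = 12

E[X] = 12


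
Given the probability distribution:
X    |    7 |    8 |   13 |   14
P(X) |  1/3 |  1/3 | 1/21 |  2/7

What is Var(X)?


E[X] = 202/21
E[X²] = 712/7
Var(X) = E[X²] - (E[X])² = 712/7 - 40804/441 = 4052/441

Var(X) = 4052/441 ≈ 9.1882


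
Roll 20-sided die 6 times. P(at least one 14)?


P(no 14)^6 = (19/20)^6 = 47045881/64000000
P(≥1) = 1 - 47045881/64000000 = 16954119/64000000

P = 16954119/64000000 ≈ 26.49%


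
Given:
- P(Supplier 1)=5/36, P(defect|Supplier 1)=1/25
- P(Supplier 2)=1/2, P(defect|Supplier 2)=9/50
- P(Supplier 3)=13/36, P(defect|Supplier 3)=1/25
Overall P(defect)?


P(B) = Σ P(B|Aᵢ)×P(Aᵢ)
  1/25×5/36 = 1/180
  9/50×1/2 = 9/100
  1/25×13/36 = 13/900
Sum = 11/100

P(defect) = 11/100 ≈ 11.00%


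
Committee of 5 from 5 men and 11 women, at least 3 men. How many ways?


Count by #men:
  3M,2W: C(5,3)×C(11,2)=550
  4M,1W: C(5,4)×C(11,1)=55
  5M,0W: C(5,5)×C(11,0)=1
Total = 606

606


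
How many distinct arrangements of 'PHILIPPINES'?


Letters: 11, freq: {'P': 3, 'H': 1, 'I': 3, 'L': 1, 'N': 1, 'E': 1, 'S': 1}
11!/(3!×1!×3!×1!×1!×1!×1!) = 39916800/36 = 1108800

1108800


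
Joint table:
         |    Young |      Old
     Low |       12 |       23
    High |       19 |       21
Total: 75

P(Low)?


P(Low) = (12+23)/75 = 35/75 = 7/15

P(Low) = 7/15 ≈ 46.67%


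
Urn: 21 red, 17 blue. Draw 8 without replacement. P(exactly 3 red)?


Hypergeometric: C(21,3)×C(17,5)/C(38,8)
= 1330×6188/48903492 = 6370/37851

P(X=3) = 6370/37851 ≈ 16.83%


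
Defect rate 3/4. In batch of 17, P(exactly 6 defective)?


Binomial: P(X=6) = C(17,6)×p^6×(1-p)^11
= 12376 × 729/4096 × 1/4194304 = 1127763/2147483648

P(X=6) = 1127763/2147483648 ≈ 0.05%


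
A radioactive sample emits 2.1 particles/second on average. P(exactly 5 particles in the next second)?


Poisson(λ=2.1): P(X=5) = e^(-λ)×λ^k/k!
= e^(-2.1) × 2.1^5 / 5!
≈ 0.1224564283 × 40.84101 / 120 ≈ 0.041677

P(X=5) ≈ 0.041677 ≈ 4.17%


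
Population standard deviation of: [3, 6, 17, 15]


Mean = 41/4
  (3-41/4)²=841/16
  (6-41/4)²=289/16
  (17-41/4)²=729/16
  (15-41/4)²=361/16
Σ(x-μ)² = 555/4
σ² = (555/4)/4 = 555/16

σ = √(555/16) ≈ 5.8896


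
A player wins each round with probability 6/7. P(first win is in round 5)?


Geometric: P(X=5) = (1-p)^(k-1)×p = (1/7)^4×6/7 = 6/16807

P(X=5) = 6/16807 ≈ 0.04%


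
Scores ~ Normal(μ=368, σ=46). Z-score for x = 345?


z = (x - μ)/σ = (345 - 368)/46 = -0.5

z = -0.5


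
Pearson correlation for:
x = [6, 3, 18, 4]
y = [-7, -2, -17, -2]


n=4, Σx=31, Σy=-28, Σxy=-362, Σx²=385, Σy²=346
r = (4×(-362) - 31×(-28))/√((4×385 - 31²)(4×346 - (-28)²))
= -580/√(579×600) = -580/√347400 ≈ -580/589.4065 ≈ -0.9840

r ≈ -0.9840


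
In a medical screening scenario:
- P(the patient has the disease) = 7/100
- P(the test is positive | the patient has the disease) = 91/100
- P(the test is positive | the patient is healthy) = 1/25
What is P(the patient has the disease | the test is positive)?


Using Bayes' theorem:
P(A|B) = P(B|A)·P(A) / P(B)

P(the test is positive) = 91/100 × 7/100 + 1/25 × 93/100
= 637/10000 + 93/2500 = 1009/10000

P(the patient has the disease|the test is positive) = (637/10000) / (1009/10000) = 637/1009

P(the patient has the disease|the test is positive) = 637/1009 ≈ 63.13%


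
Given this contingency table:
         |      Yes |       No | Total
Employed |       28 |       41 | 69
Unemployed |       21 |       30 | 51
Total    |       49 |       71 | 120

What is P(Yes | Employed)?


P(Yes | Employed) = 28/(28+41) = 28/69

P(Yes|Employed) = 28/69 ≈ 40.58%


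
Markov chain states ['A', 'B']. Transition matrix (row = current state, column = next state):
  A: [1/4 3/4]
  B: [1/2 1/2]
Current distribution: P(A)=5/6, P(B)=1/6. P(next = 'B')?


P(next=B) = Σᵢ P(now=i)×P(i→B)
= 5/6×3/4 + 1/6×1/2
= 5/8 + 1/12 = 17/24

P = 17/24 ≈ 0.7083


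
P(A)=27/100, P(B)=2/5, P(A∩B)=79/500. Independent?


P(A)×P(B) = 27/250
P(A∩B) = 79/500
Not equal → NOT independent

No, not independent


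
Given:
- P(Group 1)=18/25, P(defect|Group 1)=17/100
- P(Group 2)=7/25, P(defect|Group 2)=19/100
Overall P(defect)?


P(B) = Σ P(B|Aᵢ)×P(Aᵢ)
  17/100×18/25 = 153/1250
  19/100×7/25 = 133/2500
Sum = 439/2500

P(defect) = 439/2500 ≈ 17.56%


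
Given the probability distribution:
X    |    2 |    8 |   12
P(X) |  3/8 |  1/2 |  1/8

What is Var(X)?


E[X] = 25/4
E[X²] = 103/2
Var(X) = E[X²] - (E[X])² = 103/2 - 625/16 = 199/16

Var(X) = 199/16 ≈ 12.4375


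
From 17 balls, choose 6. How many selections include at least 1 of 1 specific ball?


Complement: C(17,6) - C(16,6) = 12376 - 8008 = 4368

4368


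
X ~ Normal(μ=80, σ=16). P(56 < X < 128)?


z₁=(56-80)/16=-1.5, z₂=(128-80)/16=3.0
P = Φ(3.0) - Φ(-1.5) = 0.998650 - 0.066807 = 0.931843 ≈ 0.9318

P(56 < X < 128) ≈ 0.9318


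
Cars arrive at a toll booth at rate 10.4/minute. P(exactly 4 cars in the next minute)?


Poisson(λ=10.4): P(X=4) = e^(-λ)×λ^k/k!
= e^(-10.4) × 10.4^4 / 4!
≈ 3.043248301e-05 × 11698.5856 / 24 ≈ 0.014834

P(X=4) ≈ 0.014834 ≈ 1.48%


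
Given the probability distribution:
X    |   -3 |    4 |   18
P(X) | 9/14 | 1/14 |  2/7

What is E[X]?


E[X] = Σ x·P(X=x)
= (-3)×(9/14) + (4)×(1/14) + (18)×(2/7)
= 7/2

E[X] = 7/2


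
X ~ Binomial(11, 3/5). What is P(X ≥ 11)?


P(X ≥ 11) = Σ P(X=i) for i=11..11
P(X=11) = 177147/48828125
Sum = 177147/48828125

P(X ≥ 11) = 177147/48828125 ≈ 0.36%


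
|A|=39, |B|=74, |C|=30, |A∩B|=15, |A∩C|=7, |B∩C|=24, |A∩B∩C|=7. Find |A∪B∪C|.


|A∪B∪C| = 39+74+30-15-7-24+7 = 104

|A∪B∪C| = 104


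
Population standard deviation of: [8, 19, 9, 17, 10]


Mean = 63/5
  (8-63/5)²=529/25
  (19-63/5)²=1024/25
  (9-63/5)²=324/25
  (17-63/5)²=484/25
  (10-63/5)²=169/25
Σ(x-μ)² = 506/5
σ² = (506/5)/5 = 506/25

σ = √(506/25) ≈ 4.4989


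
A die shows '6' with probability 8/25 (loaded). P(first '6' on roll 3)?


Geometric: P(X=3) = (1-p)^(k-1)×p = (17/25)^2×8/25 = 2312/15625

P(X=3) = 2312/15625 ≈ 14.80%


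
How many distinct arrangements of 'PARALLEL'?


Letters: 8, freq: {'P': 1, 'A': 2, 'R': 1, 'L': 3, 'E': 1}
8!/(1!×2!×1!×3!×1!) = 40320/12 = 3360

3360


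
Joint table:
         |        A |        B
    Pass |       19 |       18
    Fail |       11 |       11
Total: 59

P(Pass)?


P(Pass) = (19+18)/59 = 37/59

P(Pass) = 37/59 ≈ 62.71%


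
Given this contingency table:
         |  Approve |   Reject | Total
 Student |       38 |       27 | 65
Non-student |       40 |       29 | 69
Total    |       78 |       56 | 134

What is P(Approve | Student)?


P(Approve | Student) = 38/(38+27) = 38/65

P(Approve|Student) = 38/65 ≈ 58.46%


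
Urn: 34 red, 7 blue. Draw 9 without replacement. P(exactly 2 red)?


Hypergeometric: C(34,2)×C(7,7)/C(41,9)
= 561×1/350343565 = 3/1873495

P(X=2) = 3/1873495 ≈ 0.00%


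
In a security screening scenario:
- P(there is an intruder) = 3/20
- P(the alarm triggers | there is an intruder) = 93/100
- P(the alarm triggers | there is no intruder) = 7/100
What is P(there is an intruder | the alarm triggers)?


Using Bayes' theorem:
P(A|B) = P(B|A)·P(A) / P(B)

P(the alarm triggers) = 93/100 × 3/20 + 7/100 × 17/20
= 279/2000 + 119/2000 = 199/1000

P(there is an intruder|the alarm triggers) = (279/2000) / (199/1000) = 279/398

P(there is an intruder|the alarm triggers) = 279/398 ≈ 70.10%


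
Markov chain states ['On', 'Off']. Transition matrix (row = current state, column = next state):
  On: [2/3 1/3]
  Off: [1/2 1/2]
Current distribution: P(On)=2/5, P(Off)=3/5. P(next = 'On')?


P(next=On) = Σᵢ P(now=i)×P(i→On)
= 2/5×2/3 + 3/5×1/2
= 4/15 + 3/10 = 17/30

P = 17/30 ≈ 0.5667


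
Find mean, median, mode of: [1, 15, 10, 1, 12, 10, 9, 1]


Sorted: [1, 1, 1, 9, 10, 10, 12, 15]
Mean = 59/8
Median = 19/2
Freq: {1: 3, 15: 1, 10: 2, 12: 1, 9: 1}
Mode: [1]

Mean=59/8, Median=19/2, Mode=1


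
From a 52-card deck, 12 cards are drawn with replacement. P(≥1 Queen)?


P(not a Queen) = 48/52 = 12/13
P(none in 12 draws) = (12/13)^12 = 8916100448256/23298085122481
P(≥1 Queen) = 1 - 8916100448256/23298085122481 = 14381984674225/23298085122481

P = 14381984674225/23298085122481 ≈ 61.73%


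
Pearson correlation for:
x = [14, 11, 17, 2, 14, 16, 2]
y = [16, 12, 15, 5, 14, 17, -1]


n=7, Σx=76, Σy=78, Σxy=1087, Σx²=1066, Σy²=1136
r = (7×1087 - 76×78)/√((7×1066 - 76²)(7×1136 - 78²))
= 1681/√(1686×1868) = 1681/√3149448 ≈ 1681/1774.6684 ≈ 0.9472

r ≈ 0.9472


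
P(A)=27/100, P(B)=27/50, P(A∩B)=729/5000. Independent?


P(A)×P(B) = 729/5000
P(A∩B) = 729/5000
Equal ✓ → Independent

Yes, independent


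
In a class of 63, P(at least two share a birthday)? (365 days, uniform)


P(all different) = Π(365-i)/365 for i=0..62
= 0.003396
P(match) = 1 - 0.003396 = 0.996604

P ≈ 0.9966 ≈ 99.66%


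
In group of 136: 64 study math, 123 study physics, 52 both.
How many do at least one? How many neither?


|A∪B| = 64+123-52 = 135
Neither = 136-135 = 1

At least one: 135; Neither: 1


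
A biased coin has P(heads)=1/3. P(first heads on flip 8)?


Geometric: P(X=8) = (1-p)^(k-1)×p = (2/3)^7×1/3 = 128/6561

P(X=8) = 128/6561 ≈ 1.95%


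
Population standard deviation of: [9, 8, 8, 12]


Mean = 37/4
  (9-37/4)²=1/16
  (8-37/4)²=25/16
  (8-37/4)²=25/16
  (12-37/4)²=121/16
Σ(x-μ)² = 43/4
σ² = (43/4)/4 = 43/16

σ = √(43/16) ≈ 1.6394


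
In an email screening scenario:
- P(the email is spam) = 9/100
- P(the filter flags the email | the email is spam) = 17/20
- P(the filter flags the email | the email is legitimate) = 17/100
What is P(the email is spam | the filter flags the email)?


Using Bayes' theorem:
P(A|B) = P(B|A)·P(A) / P(B)

P(the filter flags the email) = 17/20 × 9/100 + 17/100 × 91/100
= 153/2000 + 1547/10000 = 289/1250

P(the email is spam|the filter flags the email) = (153/2000) / (289/1250) = 45/136

P(the email is spam|the filter flags the email) = 45/136 ≈ 33.09%


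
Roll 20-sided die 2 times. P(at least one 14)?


P(no 14)^2 = (19/20)^2 = 361/400
P(≥1) = 1 - 361/400 = 39/400

P = 39/400 ≈ 9.75%


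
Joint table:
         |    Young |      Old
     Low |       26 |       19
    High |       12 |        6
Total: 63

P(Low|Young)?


P(Low|Young) = 26/(26+12) = 26/38 = 13/19

P = 13/19 ≈ 68.42%


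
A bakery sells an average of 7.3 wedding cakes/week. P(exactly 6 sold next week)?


Poisson(λ=7.3): P(X=6) = e^(-λ)×λ^k/k!
= e^(-7.3) × 7.3^6 / 6!
≈ 0.0006755387752 × 151334.226289 / 720 ≈ 0.141989

P(X=6) ≈ 0.141989 ≈ 14.20%


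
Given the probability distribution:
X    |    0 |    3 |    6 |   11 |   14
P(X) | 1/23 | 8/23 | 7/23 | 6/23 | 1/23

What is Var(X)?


E[X] = 146/23
E[X²] = 1246/23
Var(X) = E[X²] - (E[X])² = 1246/23 - 21316/529 = 7342/529

Var(X) = 7342/529 ≈ 13.8790


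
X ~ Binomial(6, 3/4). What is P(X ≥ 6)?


P(X ≥ 6) = Σ P(X=i) for i=6..6
P(X=6) = 729/4096
Sum = 729/4096

P(X ≥ 6) = 729/4096 ≈ 17.80%


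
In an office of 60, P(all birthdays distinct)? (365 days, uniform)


P(all different) = Π(365-i)/365 for i=0..59
= (365/365)×(364/365)×...×(306/365)
= 0.005877

P ≈ 0.0059 ≈ 0.59%


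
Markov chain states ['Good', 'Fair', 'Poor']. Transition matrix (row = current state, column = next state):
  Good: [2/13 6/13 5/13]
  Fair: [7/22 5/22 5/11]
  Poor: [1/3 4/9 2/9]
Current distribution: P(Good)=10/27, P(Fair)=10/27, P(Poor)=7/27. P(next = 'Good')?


P(next=Good) = Σᵢ P(now=i)×P(i→Good)
= 10/27×2/13 + 10/27×7/22 + 7/27×1/3
= 20/351 + 35/297 + 7/81 = 3026/11583

P = 3026/11583 ≈ 0.2612


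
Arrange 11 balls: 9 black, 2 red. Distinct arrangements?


11!/(9!×2!) = 55

55


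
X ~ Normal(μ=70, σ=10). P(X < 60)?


z = (60-70)/10 = -1.0
P(Z < -1.0) = 0.1587

P(X < 60) ≈ 0.1587


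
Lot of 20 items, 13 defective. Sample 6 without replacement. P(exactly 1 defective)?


Hypergeometric: C(13,1)×C(7,5)/C(20,6)
= 13×21/38760 = 91/12920

P(X=1) = 91/12920 ≈ 0.70%


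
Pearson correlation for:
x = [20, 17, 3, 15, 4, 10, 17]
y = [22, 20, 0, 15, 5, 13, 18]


n=7, Σx=86, Σy=93, Σxy=1461, Σx²=1328, Σy²=1627
r = (7×1461 - 86×93)/√((7×1328 - 86²)(7×1627 - 93²))
= 2229/√(1900×2740) = 2229/√5206000 ≈ 2229/2281.6661 ≈ 0.9769

r ≈ 0.9769


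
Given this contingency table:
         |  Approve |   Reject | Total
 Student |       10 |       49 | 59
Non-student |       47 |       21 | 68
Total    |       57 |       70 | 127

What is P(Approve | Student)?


P(Approve | Student) = 10/(10+49) = 10/59

P(Approve|Student) = 10/59 ≈ 16.95%


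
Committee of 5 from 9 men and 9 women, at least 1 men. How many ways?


Count by #men:
  1M,4W: C(9,1)×C(9,4)=1134
  2M,3W: C(9,2)×C(9,3)=3024
  3M,2W: C(9,3)×C(9,2)=3024
  4M,1W: C(9,4)×C(9,1)=1134
  5M,0W: C(9,5)×C(9,0)=126
Total = 8442

8442


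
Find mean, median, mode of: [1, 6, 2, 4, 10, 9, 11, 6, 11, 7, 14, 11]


Sorted: [1, 2, 4, 6, 6, 7, 9, 10, 11, 11, 11, 14]
Mean = 92/12 = 23/3
Median = 8
Freq: {1: 1, 6: 2, 2: 1, 4: 1, 10: 1, 9: 1, 11: 3, 7: 1, 14: 1}
Mode: [11]

Mean=23/3, Median=8, Mode=11


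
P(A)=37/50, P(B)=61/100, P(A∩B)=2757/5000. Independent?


P(A)×P(B) = 2257/5000
P(A∩B) = 2757/5000
Not equal → NOT independent

No, not independent


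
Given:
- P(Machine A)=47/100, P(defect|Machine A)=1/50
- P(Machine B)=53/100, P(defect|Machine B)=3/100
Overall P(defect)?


P(B) = Σ P(B|Aᵢ)×P(Aᵢ)
  1/50×47/100 = 47/5000
  3/100×53/100 = 159/10000
Sum = 253/10000

P(defect) = 253/10000 ≈ 2.53%


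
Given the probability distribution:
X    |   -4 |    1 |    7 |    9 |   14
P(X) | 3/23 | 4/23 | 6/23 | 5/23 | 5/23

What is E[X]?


E[X] = Σ x·P(X=x)
= (-4)×(3/23) + (1)×(4/23) + (7)×(6/23) + (9)×(5/23) + (14)×(5/23)
= 149/23

E[X] = 149/23


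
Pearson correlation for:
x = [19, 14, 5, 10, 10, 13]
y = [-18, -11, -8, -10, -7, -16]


n=6, Σx=71, Σy=-70, Σxy=-914, Σx²=951, Σy²=914
r = (6×(-914) - 71×(-70))/√((6×951 - 71²)(6×914 - (-70)²))
= -514/√(665×584) = -514/√388360 ≈ -514/623.1854 ≈ -0.8248

r ≈ -0.8248


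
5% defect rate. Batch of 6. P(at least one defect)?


P(all good) = (19/20)^6 = 47045881/64000000
P(≥1 defect) = 16954119/64000000

P = 16954119/64000000 ≈ 26.49%


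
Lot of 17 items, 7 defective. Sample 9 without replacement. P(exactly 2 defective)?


Hypergeometric: C(7,2)×C(10,7)/C(17,9)
= 21×120/24310 = 252/2431

P(X=2) = 252/2431 ≈ 10.37%


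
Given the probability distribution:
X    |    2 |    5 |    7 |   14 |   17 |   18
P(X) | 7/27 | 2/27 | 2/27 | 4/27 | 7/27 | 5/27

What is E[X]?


E[X] = Σ x·P(X=x)
= (2)×(7/27) + (5)×(2/27) + (7)×(2/27) + (14)×(4/27) + (17)×(7/27) + (18)×(5/27)
= 101/9

E[X] = 101/9


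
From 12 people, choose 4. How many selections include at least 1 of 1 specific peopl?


Complement: C(12,4) - C(11,4) = 495 - 330 = 165

165


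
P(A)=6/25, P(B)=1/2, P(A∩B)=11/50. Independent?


P(A)×P(B) = 3/25
P(A∩B) = 11/50
Not equal → NOT independent

No, not independent


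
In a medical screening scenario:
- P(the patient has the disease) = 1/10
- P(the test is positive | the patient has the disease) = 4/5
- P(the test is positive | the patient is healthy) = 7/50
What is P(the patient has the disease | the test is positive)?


Using Bayes' theorem:
P(A|B) = P(B|A)·P(A) / P(B)

P(the test is positive) = 4/5 × 1/10 + 7/50 × 9/10
= 2/25 + 63/500 = 103/500

P(the patient has the disease|the test is positive) = (2/25) / (103/500) = 40/103

P(the patient has the disease|the test is positive) = 40/103 ≈ 38.83%


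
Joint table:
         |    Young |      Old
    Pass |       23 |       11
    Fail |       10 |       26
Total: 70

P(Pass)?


P(Pass) = (23+11)/70 = 34/70 = 17/35

P(Pass) = 17/35 ≈ 48.57%


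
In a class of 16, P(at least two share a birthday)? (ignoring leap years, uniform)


P(all different) = Π(365-i)/365 for i=0..15
= 0.716396
P(match) = 1 - 0.716396 = 0.283604

P ≈ 0.2836 ≈ 28.36%


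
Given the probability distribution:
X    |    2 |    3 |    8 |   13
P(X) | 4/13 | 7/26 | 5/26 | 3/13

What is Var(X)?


E[X] = 155/26
E[X²] = 1429/26
Var(X) = E[X²] - (E[X])² = 1429/26 - 24025/676 = 13129/676

Var(X) = 13129/676 ≈ 19.4216


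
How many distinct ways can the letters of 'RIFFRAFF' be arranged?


Letters: 8, freq: {'R': 2, 'I': 1, 'F': 4, 'A': 1}
8!/(2!×1!×4!×1!) = 40320/48 = 840

840


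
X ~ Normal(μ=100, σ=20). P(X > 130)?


z = (130-100)/20 = 1.5
P(X > 130) = 1 - P(Z ≤ 1.5) = 1 - 0.9332 = 0.0668

P(X > 130) ≈ 0.0668


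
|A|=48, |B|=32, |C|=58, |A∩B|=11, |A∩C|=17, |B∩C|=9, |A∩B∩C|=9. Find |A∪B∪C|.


|A∪B∪C| = 48+32+58-11-17-9+9 = 110

|A∪B∪C| = 110


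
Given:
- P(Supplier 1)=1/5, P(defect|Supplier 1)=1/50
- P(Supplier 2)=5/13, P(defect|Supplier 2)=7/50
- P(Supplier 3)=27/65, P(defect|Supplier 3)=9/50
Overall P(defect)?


P(B) = Σ P(B|Aᵢ)×P(Aᵢ)
  1/50×1/5 = 1/250
  7/50×5/13 = 7/130
  9/50×27/65 = 243/3250
Sum = 431/3250

P(defect) = 431/3250 ≈ 13.26%


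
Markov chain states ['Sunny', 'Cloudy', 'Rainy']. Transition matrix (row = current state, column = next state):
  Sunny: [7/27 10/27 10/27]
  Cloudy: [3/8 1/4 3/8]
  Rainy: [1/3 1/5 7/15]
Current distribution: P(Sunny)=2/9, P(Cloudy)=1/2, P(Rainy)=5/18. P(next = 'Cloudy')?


P(next=Cloudy) = Σᵢ P(now=i)×P(i→Cloudy)
= 2/9×10/27 + 1/2×1/4 + 5/18×1/5
= 20/243 + 1/8 + 1/18 = 511/1944

P = 511/1944 ≈ 0.2629


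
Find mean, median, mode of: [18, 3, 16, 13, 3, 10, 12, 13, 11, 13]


Sorted: [3, 3, 10, 11, 12, 13, 13, 13, 16, 18]
Mean = 112/10 = 56/5
Median = 25/2
Freq: {18: 1, 3: 2, 16: 1, 13: 3, 10: 1, 12: 1, 11: 1}
Mode: [13]

Mean=56/5, Median=25/2, Mode=13


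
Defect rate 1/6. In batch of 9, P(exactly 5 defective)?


Binomial: P(X=5) = C(9,5)×p^5×(1-p)^4
= 126 × 1/7776 × 625/1296 = 4375/559872

P(X=5) = 4375/559872 ≈ 0.78%


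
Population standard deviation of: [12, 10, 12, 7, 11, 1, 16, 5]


Mean = 74/8 = 37/4
  (12-37/4)²=121/16
  (10-37/4)²=9/16
  (12-37/4)²=121/16
  (7-37/4)²=81/16
  (11-37/4)²=49/16
  (1-37/4)²=1089/16
  (16-37/4)²=729/16
  (5-37/4)²=289/16
Σ(x-μ)² = 311/2
σ² = (311/2)/8 = 311/16

σ = √(311/16) ≈ 4.4088


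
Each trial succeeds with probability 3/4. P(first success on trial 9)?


Geometric: P(X=9) = (1-p)^(k-1)×p = (1/4)^8×3/4 = 3/262144

P(X=9) = 3/262144 ≈ 0.00%


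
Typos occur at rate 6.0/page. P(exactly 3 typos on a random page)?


Poisson(λ=6.0): P(X=3) = e^(-λ)×λ^k/k!
= e^(-6.0) × 6.0^3 / 3!
≈ 0.002478752177 × 216 / 6 ≈ 0.089235

P(X=3) ≈ 0.089235 ≈ 8.92%


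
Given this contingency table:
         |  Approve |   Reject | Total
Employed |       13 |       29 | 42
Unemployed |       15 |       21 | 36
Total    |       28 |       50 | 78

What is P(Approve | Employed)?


P(Approve | Employed) = 13/(13+29) = 13/42

P(Approve|Employed) = 13/42 ≈ 30.95%


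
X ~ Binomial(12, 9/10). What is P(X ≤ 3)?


P(X ≤ 3) = Σ P(X=i) for i=0..3
P(X=0) = 1/1000000000000
P(X=1) = 27/250000000000
P(X=2) = 2673/500000000000
P(X=3) = 8019/50000000000
Sum = 33167/200000000000

P(X ≤ 3) = 33167/200000000000 ≈ 0.00%


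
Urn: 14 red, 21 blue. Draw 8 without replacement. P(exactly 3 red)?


Hypergeometric: C(14,3)×C(21,5)/C(35,8)
= 364×20349/23535820 = 15561/49445

P(X=3) = 15561/49445 ≈ 31.47%


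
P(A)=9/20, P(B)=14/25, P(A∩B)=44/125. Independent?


P(A)×P(B) = 63/250
P(A∩B) = 44/125
Not equal → NOT independent

No, not independent


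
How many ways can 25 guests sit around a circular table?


Circular arrangements of 25 distinct objects: fix one position to break rotational symmetry.
(n-1)! = 24! = 620448401733239439360000

620448401733239439360000


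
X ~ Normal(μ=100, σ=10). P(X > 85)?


z = (85-100)/10 = -1.5
P(X > 85) = 1 - P(Z ≤ -1.5) = 1 - 0.0668 = 0.9332

P(X > 85) ≈ 0.9332


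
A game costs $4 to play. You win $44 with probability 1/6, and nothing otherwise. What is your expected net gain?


E[gain] = (44-4)×1/6 + (-4)×5/6
= 20/3 - 10/3 = 10/3

Expected net gain = $10/3 ≈ $3.33


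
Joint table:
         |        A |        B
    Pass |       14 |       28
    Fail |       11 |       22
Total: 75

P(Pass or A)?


P(Pass∨A) = P(Pass) + P(A) - P(Pass∧A)
= (42 + 25 - 14)/75 = 53/75

P = 53/75 ≈ 70.67%


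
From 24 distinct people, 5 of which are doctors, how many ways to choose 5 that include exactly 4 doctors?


Choose 4 of the 5 doctors and 1 of the other 19 people:
C(5,4)×C(19,1) = 5×19 = 95

95


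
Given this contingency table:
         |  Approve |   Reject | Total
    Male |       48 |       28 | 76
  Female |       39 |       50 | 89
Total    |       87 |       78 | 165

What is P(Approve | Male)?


P(Approve | Male) = 48/(48+28) = 48/76 = 12/19

P(Approve|Male) = 12/19 ≈ 63.16%


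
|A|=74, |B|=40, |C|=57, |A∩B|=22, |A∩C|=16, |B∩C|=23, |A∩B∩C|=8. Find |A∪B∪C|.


|A∪B∪C| = 74+40+57-22-16-23+8 = 118

|A∪B∪C| = 118


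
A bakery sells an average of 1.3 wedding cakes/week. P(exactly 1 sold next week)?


Poisson(λ=1.3): P(X=1) = e^(-λ)×λ^k/k!
= e^(-1.3) × 1.3^1 / 1!
≈ 0.272531793 × 1.3 / 1 ≈ 0.354291

P(X=1) ≈ 0.354291 ≈ 35.43%


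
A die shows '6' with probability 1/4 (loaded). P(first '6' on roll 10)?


Geometric: P(X=10) = (1-p)^(k-1)×p = (3/4)^9×1/4 = 19683/1048576

P(X=10) = 19683/1048576 ≈ 1.88%


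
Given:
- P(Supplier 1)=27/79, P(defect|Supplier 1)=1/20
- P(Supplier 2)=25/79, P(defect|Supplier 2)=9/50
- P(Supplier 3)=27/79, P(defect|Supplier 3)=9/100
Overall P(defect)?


P(B) = Σ P(B|Aᵢ)×P(Aᵢ)
  1/20×27/79 = 27/1580
  9/50×25/79 = 9/158
  9/100×27/79 = 243/7900
Sum = 207/1975

P(defect) = 207/1975 ≈ 10.48%


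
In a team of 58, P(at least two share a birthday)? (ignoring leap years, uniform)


P(all different) = Π(365-i)/365 for i=0..57
= 0.008335
P(match) = 1 - 0.008335 = 0.991665

P ≈ 0.9917 ≈ 99.17%


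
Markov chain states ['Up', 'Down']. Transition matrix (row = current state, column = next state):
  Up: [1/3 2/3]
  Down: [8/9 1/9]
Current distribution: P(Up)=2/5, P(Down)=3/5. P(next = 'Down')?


P(next=Down) = Σᵢ P(now=i)×P(i→Down)
= 2/5×2/3 + 3/5×1/9
= 4/15 + 1/15 = 1/3

P = 1/3 ≈ 0.3333


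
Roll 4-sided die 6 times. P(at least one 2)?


P(no 2)^6 = (3/4)^6 = 729/4096
P(≥1) = 1 - 729/4096 = 3367/4096

P = 3367/4096 ≈ 82.20%


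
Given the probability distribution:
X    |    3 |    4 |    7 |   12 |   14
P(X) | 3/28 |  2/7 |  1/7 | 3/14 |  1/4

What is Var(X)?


E[X] = 239/28
E[X²] = 2587/28
Var(X) = E[X²] - (E[X])² = 2587/28 - 57121/784 = 15315/784

Var(X) = 15315/784 ≈ 19.5344


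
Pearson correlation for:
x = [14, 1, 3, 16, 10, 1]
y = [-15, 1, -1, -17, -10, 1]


n=6, Σx=45, Σy=-41, Σxy=-583, Σx²=563, Σy²=617
r = (6×(-583) - 45×(-41))/√((6×563 - 45²)(6×617 - (-41)²))
= -1653/√(1353×2021) = -1653/√2734413 ≈ -1653/1653.6061 ≈ -0.9996

r ≈ -0.9996


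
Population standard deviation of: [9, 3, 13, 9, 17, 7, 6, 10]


Mean = 74/8 = 37/4
  (9-37/4)²=1/16
  (3-37/4)²=625/16
  (13-37/4)²=225/16
  (9-37/4)²=1/16
  (17-37/4)²=961/16
  (7-37/4)²=81/16
  (6-37/4)²=169/16
  (10-37/4)²=9/16
Σ(x-μ)² = 259/2
σ² = (259/2)/8 = 259/16

σ = √(259/16) ≈ 4.0234


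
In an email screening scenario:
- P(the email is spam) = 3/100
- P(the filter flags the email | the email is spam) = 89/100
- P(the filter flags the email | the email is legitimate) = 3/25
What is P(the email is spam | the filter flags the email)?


Using Bayes' theorem:
P(A|B) = P(B|A)·P(A) / P(B)

P(the filter flags the email) = 89/100 × 3/100 + 3/25 × 97/100
= 267/10000 + 291/2500 = 1431/10000

P(the email is spam|the filter flags the email) = (267/10000) / (1431/10000) = 89/477

P(the email is spam|the filter flags the email) = 89/477 ≈ 18.66%


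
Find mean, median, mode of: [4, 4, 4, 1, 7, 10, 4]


Sorted: [1, 4, 4, 4, 4, 7, 10]
Mean = 34/7
Median = 4
Freq: {4: 4, 1: 1, 7: 1, 10: 1}
Mode: [4]

Mean=34/7, Median=4, Mode=4


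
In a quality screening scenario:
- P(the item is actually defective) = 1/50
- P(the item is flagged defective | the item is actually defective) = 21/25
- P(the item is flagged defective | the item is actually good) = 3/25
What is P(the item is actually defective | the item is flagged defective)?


Using Bayes' theorem:
P(A|B) = P(B|A)·P(A) / P(B)

P(the item is flagged defective) = 21/25 × 1/50 + 3/25 × 49/50
= 21/1250 + 147/1250 = 84/625

P(the item is actually defective|the item is flagged defective) = (21/1250) / (84/625) = 1/8

P(the item is actually defective|the item is flagged defective) = 1/8 ≈ 12.50%


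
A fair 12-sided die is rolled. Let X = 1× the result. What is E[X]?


E[die] = (1+12)/2 = 13/2
E[X] = 1 × 13/2 = 13/2

E[X] = 13/2


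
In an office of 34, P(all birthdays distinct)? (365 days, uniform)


P(all different) = Π(365-i)/365 for i=0..33
= (365/365)×(364/365)×...×(332/365)
= 0.204683

P ≈ 0.2047 ≈ 20.47%


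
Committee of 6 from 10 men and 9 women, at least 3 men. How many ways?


Count by #men:
  3M,3W: C(10,3)×C(9,3)=10080
  4M,2W: C(10,4)×C(9,2)=7560
  5M,1W: C(10,5)×C(9,1)=2268
  6M,0W: C(10,6)×C(9,0)=210
Total = 20118

20118


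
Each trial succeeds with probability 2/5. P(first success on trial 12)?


Geometric: P(X=12) = (1-p)^(k-1)×p = (3/5)^11×2/5 = 354294/244140625

P(X=12) = 354294/244140625 ≈ 0.15%


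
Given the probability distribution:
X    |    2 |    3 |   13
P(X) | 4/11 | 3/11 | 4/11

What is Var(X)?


E[X] = 69/11
E[X²] = 719/11
Var(X) = E[X²] - (E[X])² = 719/11 - 4761/121 = 3148/121

Var(X) = 3148/121 ≈ 26.0165


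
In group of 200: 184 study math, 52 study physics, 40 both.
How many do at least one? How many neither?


|A∪B| = 184+52-40 = 196
Neither = 200-196 = 4

At least one: 196; Neither: 4


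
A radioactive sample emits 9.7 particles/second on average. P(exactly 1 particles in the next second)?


Poisson(λ=9.7): P(X=1) = e^(-λ)×λ^k/k!
= e^(-9.7) × 9.7^1 / 1!
≈ 6.128349505e-05 × 9.7 / 1 ≈ 0.000594

P(X=1) ≈ 0.000594 ≈ 0.06%


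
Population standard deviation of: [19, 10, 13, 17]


Mean = 59/4
  (19-59/4)²=289/16
  (10-59/4)²=361/16
  (13-59/4)²=49/16
  (17-59/4)²=81/16
Σ(x-μ)² = 195/4
σ² = (195/4)/4 = 195/16

σ = √(195/16) ≈ 3.4911


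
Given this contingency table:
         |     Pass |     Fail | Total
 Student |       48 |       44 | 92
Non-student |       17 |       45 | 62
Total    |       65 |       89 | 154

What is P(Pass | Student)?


P(Pass | Student) = 48/(48+44) = 48/92 = 12/23

P(Pass|Student) = 12/23 ≈ 52.17%


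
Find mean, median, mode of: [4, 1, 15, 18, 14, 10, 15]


Sorted: [1, 4, 10, 14, 15, 15, 18]
Mean = 77/7 = 11
Median = 14
Freq: {4: 1, 1: 1, 15: 2, 18: 1, 14: 1, 10: 1}
Mode: [15]

Mean=11, Median=14, Mode=15


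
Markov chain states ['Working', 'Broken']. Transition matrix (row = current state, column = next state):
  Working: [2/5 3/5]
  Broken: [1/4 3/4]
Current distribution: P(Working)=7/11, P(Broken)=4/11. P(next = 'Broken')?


P(next=Broken) = Σᵢ P(now=i)×P(i→Broken)
= 7/11×3/5 + 4/11×3/4
= 21/55 + 3/11 = 36/55

P = 36/55 ≈ 0.6545


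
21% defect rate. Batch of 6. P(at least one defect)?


P(all good) = (79/100)^6 = 243087455521/1000000000000
P(≥1 defect) = 756912544479/1000000000000

P = 756912544479/1000000000000 ≈ 75.69%


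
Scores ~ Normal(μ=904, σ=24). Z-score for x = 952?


z = (x - μ)/σ = (952 - 904)/24 = 2.0

z = 2.0


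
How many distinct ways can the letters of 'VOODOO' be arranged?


Letters: 6, freq: {'V': 1, 'O': 4, 'D': 1}
6!/(1!×4!×1!) = 720/24 = 30

30


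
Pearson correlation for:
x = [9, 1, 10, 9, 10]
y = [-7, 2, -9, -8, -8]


n=5, Σx=39, Σy=-30, Σxy=-303, Σx²=363, Σy²=262
r = (5×(-303) - 39×(-30))/√((5×363 - 39²)(5×262 - (-30)²))
= -345/√(294×410) = -345/√120540 ≈ -345/347.1887 ≈ -0.9937

r ≈ -0.9937


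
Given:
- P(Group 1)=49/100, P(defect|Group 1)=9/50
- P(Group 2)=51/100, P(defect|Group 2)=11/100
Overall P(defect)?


P(B) = Σ P(B|Aᵢ)×P(Aᵢ)
  9/50×49/100 = 441/5000
  11/100×51/100 = 561/10000
Sum = 1443/10000

P(defect) = 1443/10000 ≈ 14.43%


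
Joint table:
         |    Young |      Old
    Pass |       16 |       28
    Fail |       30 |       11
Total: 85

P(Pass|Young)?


P(Pass|Young) = 16/(16+30) = 16/46 = 8/23

P = 8/23 ≈ 34.78%


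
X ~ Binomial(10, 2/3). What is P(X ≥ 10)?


P(X ≥ 10) = Σ P(X=i) for i=10..10
P(X=10) = 1024/59049
Sum = 1024/59049

P(X ≥ 10) = 1024/59049 ≈ 1.73%


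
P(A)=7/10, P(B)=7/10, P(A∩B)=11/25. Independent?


P(A)×P(B) = 49/100
P(A∩B) = 11/25
Not equal → NOT independent

No, not independent


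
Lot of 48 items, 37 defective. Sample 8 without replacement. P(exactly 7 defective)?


Hypergeometric: C(37,7)×C(11,1)/C(48,8)
= 10295472×11/377348994 = 1715912/5717409

P(X=7) = 1715912/5717409 ≈ 30.01%


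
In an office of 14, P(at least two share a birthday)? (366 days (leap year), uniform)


P(all different) = Π(366-i)/366 for i=0..13
= 0.777440
P(match) = 1 - 0.777440 = 0.222560

P ≈ 0.2226 ≈ 22.26%


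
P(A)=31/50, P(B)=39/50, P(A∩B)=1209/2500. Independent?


P(A)×P(B) = 1209/2500
P(A∩B) = 1209/2500
Equal ✓ → Independent

Yes, independent


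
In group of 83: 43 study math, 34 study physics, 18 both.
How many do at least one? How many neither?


|A∪B| = 43+34-18 = 59
Neither = 83-59 = 24

At least one: 59; Neither: 24


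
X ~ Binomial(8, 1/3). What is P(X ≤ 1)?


P(X ≤ 1) = Σ P(X=i) for i=0..1
P(X=0) = 256/6561
P(X=1) = 1024/6561
Sum = 1280/6561

P(X ≤ 1) = 1280/6561 ≈ 19.51%


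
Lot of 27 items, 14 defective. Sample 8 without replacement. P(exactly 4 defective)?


Hypergeometric: C(14,4)×C(13,4)/C(27,8)
= 1001×715/2220075 = 1001/3105

P(X=4) = 1001/3105 ≈ 32.24%


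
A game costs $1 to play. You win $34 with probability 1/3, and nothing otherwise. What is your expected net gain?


E[gain] = (34-1)×1/3 + (-1)×2/3
= 11 - 2/3 = 31/3

Expected net gain = $31/3 ≈ $10.33


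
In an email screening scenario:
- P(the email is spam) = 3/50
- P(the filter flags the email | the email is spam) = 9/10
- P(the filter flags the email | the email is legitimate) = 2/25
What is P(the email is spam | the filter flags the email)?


Using Bayes' theorem:
P(A|B) = P(B|A)·P(A) / P(B)

P(the filter flags the email) = 9/10 × 3/50 + 2/25 × 47/50
= 27/500 + 47/625 = 323/2500

P(the email is spam|the filter flags the email) = (27/500) / (323/2500) = 135/323

P(the email is spam|the filter flags the email) = 135/323 ≈ 41.80%


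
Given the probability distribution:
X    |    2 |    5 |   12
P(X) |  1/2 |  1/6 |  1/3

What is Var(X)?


E[X] = 35/6
E[X²] = 325/6
Var(X) = E[X²] - (E[X])² = 325/6 - 1225/36 = 725/36

Var(X) = 725/36 ≈ 20.1389
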